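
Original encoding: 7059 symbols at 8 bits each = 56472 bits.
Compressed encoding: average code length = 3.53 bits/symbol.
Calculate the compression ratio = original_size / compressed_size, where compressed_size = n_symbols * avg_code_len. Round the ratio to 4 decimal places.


original_size = n_symbols * orig_bits = 7059 * 8 = 56472 bits
compressed_size = n_symbols * avg_code_len = 7059 * 3.53 = 24918.27 bits
ratio = original_size / compressed_size = 56472 / 24918.27 = 2.2663

Compression ratio = 2.2663


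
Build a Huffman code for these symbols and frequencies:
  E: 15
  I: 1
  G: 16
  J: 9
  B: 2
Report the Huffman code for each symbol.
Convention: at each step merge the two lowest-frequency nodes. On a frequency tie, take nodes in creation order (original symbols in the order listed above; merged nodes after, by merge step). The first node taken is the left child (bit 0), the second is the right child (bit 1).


Huffman tree construction:
Step 1: Merge I(1) + B(2) = 3
Step 2: Merge (I+B)(3) + J(9) = 12
Step 3: Merge ((I+B)+J)(12) + E(15) = 27
Step 4: Merge G(16) + (((I+B)+J)+E)(27) = 43
Read each symbol's code off the tree from the root (left child = 0, right child = 1).

Codes:
  E: 11 (length 2)
  I: 1000 (length 4)
  G: 0 (length 1)
  J: 101 (length 3)
  B: 1001 (length 4)
Average code length: 85/43 = 1.9767 bits/symbol


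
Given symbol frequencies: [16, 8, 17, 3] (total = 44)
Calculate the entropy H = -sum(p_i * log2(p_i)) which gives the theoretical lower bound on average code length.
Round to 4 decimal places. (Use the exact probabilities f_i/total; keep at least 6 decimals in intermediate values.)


Per-symbol terms -p_i * log2(p_i) with p_i = f_i/44:
  p = 16/44 = 0.363636: log2(p) = -1.459432, -p*log2(p) = 0.530702
  p = 8/44 = 0.181818: log2(p) = -2.459432, -p*log2(p) = 0.447169
  p = 17/44 = 0.386364: log2(p) = -1.371969, -p*log2(p) = 0.530079
  p = 3/44 = 0.068182: log2(p) = -3.874469, -p*log2(p) = 0.264168
H = 0.530702 + 0.447169 + 0.530079 + 0.264168 = 1.772118

H = 1.7721 bits/symbol


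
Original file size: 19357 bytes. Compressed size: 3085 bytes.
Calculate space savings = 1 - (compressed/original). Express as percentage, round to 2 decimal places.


ratio = compressed/original = 3085/19357 = 0.159374
savings = 1 - ratio = 1 - 0.159374 = 0.840626
as a percentage: 0.840626 * 100 = 84.06%

Space savings = 1 - 3085/19357 = 84.06%


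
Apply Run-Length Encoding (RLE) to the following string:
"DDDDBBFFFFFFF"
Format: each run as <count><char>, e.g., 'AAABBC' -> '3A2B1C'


Scanning runs left to right:
  i=0: run of 'D' x 4 -> '4D'
  i=4: run of 'B' x 2 -> '2B'
  i=6: run of 'F' x 7 -> '7F'

RLE = 4D2B7F


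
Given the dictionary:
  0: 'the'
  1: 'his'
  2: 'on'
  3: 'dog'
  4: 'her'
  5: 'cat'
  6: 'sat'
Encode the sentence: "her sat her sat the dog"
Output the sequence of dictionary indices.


Look up each word in the dictionary:
  'her' -> 4
  'sat' -> 6
  'her' -> 4
  'sat' -> 6
  'the' -> 0
  'dog' -> 3

Encoded: [4, 6, 4, 6, 0, 3]


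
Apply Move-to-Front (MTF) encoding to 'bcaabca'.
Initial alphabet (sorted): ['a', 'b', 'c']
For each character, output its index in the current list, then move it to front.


MTF encoding:
'b': index 1 in ['a', 'b', 'c'] -> ['b', 'a', 'c']
'c': index 2 in ['b', 'a', 'c'] -> ['c', 'b', 'a']
'a': index 2 in ['c', 'b', 'a'] -> ['a', 'c', 'b']
'a': index 0 in ['a', 'c', 'b'] -> ['a', 'c', 'b']
'b': index 2 in ['a', 'c', 'b'] -> ['b', 'a', 'c']
'c': index 2 in ['b', 'a', 'c'] -> ['c', 'b', 'a']
'a': index 2 in ['c', 'b', 'a'] -> ['a', 'c', 'b']


Output: [1, 2, 2, 0, 2, 2, 2]


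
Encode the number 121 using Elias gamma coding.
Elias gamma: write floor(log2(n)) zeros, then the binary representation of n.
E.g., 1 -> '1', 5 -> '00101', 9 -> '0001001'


num_bits = floor(log2(121)) + 1 = 7
leading_zeros = num_bits - 1 = 6
binary(121) = 1111001

Elias gamma(121) = '000000' + '1111001' = 0000001111001 (13 bits)


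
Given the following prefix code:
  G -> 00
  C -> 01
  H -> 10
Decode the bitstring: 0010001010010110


Decoding step by step:
Bits 00 -> G
Bits 10 -> H
Bits 00 -> G
Bits 10 -> H
Bits 10 -> H
Bits 01 -> C
Bits 01 -> C
Bits 10 -> H


Decoded message: GHGHHCCH


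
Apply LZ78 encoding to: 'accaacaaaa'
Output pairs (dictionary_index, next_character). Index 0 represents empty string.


LZ78 encoding steps:
Dictionary: {0: ''}
Step 1: w='' (idx 0), next='a' -> output (0, 'a'), add 'a' as idx 1
Step 2: w='' (idx 0), next='c' -> output (0, 'c'), add 'c' as idx 2
Step 3: w='c' (idx 2), next='a' -> output (2, 'a'), add 'ca' as idx 3
Step 4: w='a' (idx 1), next='c' -> output (1, 'c'), add 'ac' as idx 4
Step 5: w='a' (idx 1), next='a' -> output (1, 'a'), add 'aa' as idx 5
Step 6: w='aa' (idx 5), end of input -> output (5, '')


Encoded: [(0, 'a'), (0, 'c'), (2, 'a'), (1, 'c'), (1, 'a'), (5, '')]


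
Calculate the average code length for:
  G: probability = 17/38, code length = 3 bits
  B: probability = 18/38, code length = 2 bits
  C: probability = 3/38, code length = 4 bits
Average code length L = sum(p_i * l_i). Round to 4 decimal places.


Weighted contributions p_i * l_i:
  G: (17/38) * 3 = 51/38
  B: (18/38) * 2 = 36/38
  C: (3/38) * 4 = 12/38
Sum = (51 + 36 + 12)/38 = 99/38

L = 99/38 = 2.6053 bits/symbol


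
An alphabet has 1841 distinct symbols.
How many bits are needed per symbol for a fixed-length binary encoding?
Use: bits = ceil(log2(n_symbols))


log2(1841) = 10.8463
Bracket: 2^10 = 1024 < 1841 <= 2^11 = 2048
So ceil(log2(1841)) = 11

bits = ceil(log2(1841)) = ceil(10.8463) = 11 bits


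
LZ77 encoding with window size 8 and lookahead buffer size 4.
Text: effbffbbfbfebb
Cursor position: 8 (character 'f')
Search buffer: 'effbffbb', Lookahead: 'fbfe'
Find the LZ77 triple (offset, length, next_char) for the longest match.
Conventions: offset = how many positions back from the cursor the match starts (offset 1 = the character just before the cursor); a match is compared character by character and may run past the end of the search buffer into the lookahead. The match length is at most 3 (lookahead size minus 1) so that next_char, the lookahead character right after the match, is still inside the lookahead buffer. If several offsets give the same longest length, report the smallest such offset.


Try each offset into the search buffer:
  offset=1 (pos 7, char 'b'): match length 0
  offset=2 (pos 6, char 'b'): match length 0
  offset=3 (pos 5, char 'f'): match length 2
  offset=4 (pos 4, char 'f'): match length 1
  offset=5 (pos 3, char 'b'): match length 0
  offset=6 (pos 2, char 'f'): match length 3
  offset=7 (pos 1, char 'f'): match length 1
  offset=8 (pos 0, char 'e'): match length 0
Longest match has length 3 at offset 6.
next_char = character at position 8 + 3 = 11 -> 'e'

Best match: offset=6, length=3 (matching 'fbf' starting at position 2)
LZ77 triple: (6, 3, 'e')


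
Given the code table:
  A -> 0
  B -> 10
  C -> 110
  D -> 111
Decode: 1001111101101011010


Decoding:
10 -> B
0 -> A
111 -> D
110 -> C
110 -> C
10 -> B
110 -> C
10 -> B


Result: BADCCBCB


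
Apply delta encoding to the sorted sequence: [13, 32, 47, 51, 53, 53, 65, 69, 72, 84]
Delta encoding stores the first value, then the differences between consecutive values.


First value: 13
Deltas:
  32 - 13 = 19
  47 - 32 = 15
  51 - 47 = 4
  53 - 51 = 2
  53 - 53 = 0
  65 - 53 = 12
  69 - 65 = 4
  72 - 69 = 3
  84 - 72 = 12


Delta encoded: [13, 19, 15, 4, 2, 0, 12, 4, 3, 12]


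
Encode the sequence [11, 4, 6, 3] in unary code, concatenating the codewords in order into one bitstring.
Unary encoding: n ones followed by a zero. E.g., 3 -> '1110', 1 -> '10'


Encode each number as n ones followed by a terminating 0:
  11 -> 111111111110 (12 bits)
  4 -> 11110 (5 bits)
  6 -> 1111110 (7 bits)
  3 -> 1110 (4 bits)
Total length = 12 + 5 + 7 + 4 = 28 bits.

Unary([11, 4, 6, 3]) = 1111111111101111011111101110 (28 bits)


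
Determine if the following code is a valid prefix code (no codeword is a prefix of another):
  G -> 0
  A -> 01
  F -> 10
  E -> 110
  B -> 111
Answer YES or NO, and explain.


Checking each pair (does one codeword prefix another?):
  G='0' vs A='01': prefix -- VIOLATION

NO -- this is NOT a valid prefix code. G (0) is a prefix of A (01).


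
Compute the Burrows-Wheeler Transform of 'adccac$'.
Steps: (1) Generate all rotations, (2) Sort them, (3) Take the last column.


Rotations (sorted):
  0: $adccac -> last char: c
  1: ac$adcc -> last char: c
  2: adccac$ -> last char: $
  3: c$adcca -> last char: a
  4: cac$adc -> last char: c
  5: ccac$ad -> last char: d
  6: dccac$a -> last char: a


BWT = cc$acda


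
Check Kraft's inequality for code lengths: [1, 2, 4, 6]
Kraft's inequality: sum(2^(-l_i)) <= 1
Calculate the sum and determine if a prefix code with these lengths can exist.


Sum = 2^(-1) + 2^(-2) + 2^(-4) + 2^(-6)
    = 0.5 + 0.25 + 0.0625 + 0.015625
    = 53/64 = 0.828125
Since 0.828125 <= 1, Kraft's inequality IS satisfied.
A prefix code with these lengths CAN exist.

Kraft sum = 0.828125. Satisfied.


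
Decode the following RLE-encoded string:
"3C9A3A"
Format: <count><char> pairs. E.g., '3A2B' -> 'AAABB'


Expanding each <count><char> pair:
  3C -> 'CCC'
  9A -> 'AAAAAAAAA'
  3A -> 'AAA'

Decoded = CCCAAAAAAAAAAAA


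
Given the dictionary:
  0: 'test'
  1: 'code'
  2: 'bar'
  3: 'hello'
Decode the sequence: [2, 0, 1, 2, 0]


Look up each index in the dictionary:
  2 -> 'bar'
  0 -> 'test'
  1 -> 'code'
  2 -> 'bar'
  0 -> 'test'

Decoded: "bar test code bar test"


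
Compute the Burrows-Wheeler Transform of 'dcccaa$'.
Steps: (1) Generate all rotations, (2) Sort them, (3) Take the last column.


Rotations (sorted):
  0: $dcccaa -> last char: a
  1: a$dccca -> last char: a
  2: aa$dccc -> last char: c
  3: caa$dcc -> last char: c
  4: ccaa$dc -> last char: c
  5: cccaa$d -> last char: d
  6: dcccaa$ -> last char: $


BWT = aacccd$


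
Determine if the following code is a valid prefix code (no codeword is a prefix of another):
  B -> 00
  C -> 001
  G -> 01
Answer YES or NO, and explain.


Checking each pair (does one codeword prefix another?):
  B='00' vs C='001': prefix -- VIOLATION

NO -- this is NOT a valid prefix code. B (00) is a prefix of C (001).


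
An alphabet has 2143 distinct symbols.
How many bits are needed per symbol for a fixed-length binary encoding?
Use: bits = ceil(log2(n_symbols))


log2(2143) = 11.0654
Bracket: 2^11 = 2048 < 2143 <= 2^12 = 4096
So ceil(log2(2143)) = 12

bits = ceil(log2(2143)) = ceil(11.0654) = 12 bits


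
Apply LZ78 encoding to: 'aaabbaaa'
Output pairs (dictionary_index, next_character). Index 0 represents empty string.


LZ78 encoding steps:
Dictionary: {0: ''}
Step 1: w='' (idx 0), next='a' -> output (0, 'a'), add 'a' as idx 1
Step 2: w='a' (idx 1), next='a' -> output (1, 'a'), add 'aa' as idx 2
Step 3: w='' (idx 0), next='b' -> output (0, 'b'), add 'b' as idx 3
Step 4: w='b' (idx 3), next='a' -> output (3, 'a'), add 'ba' as idx 4
Step 5: w='aa' (idx 2), end of input -> output (2, '')


Encoded: [(0, 'a'), (1, 'a'), (0, 'b'), (3, 'a'), (2, '')]


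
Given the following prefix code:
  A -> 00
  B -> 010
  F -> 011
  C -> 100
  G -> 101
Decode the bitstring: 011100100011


Decoding step by step:
Bits 011 -> F
Bits 100 -> C
Bits 100 -> C
Bits 011 -> F


Decoded message: FCCF


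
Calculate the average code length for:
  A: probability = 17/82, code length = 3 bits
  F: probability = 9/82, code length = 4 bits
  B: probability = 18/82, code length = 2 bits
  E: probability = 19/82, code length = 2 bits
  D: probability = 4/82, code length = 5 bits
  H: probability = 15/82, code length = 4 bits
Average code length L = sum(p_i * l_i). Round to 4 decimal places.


Weighted contributions p_i * l_i:
  A: (17/82) * 3 = 51/82
  F: (9/82) * 4 = 36/82
  B: (18/82) * 2 = 36/82
  E: (19/82) * 2 = 38/82
  D: (4/82) * 5 = 20/82
  H: (15/82) * 4 = 60/82
Sum = (51 + 36 + 36 + 38 + 20 + 60)/82 = 241/82

L = 241/82 = 2.9390 bits/symbol


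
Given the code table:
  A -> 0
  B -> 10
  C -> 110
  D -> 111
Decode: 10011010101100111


Decoding:
10 -> B
0 -> A
110 -> C
10 -> B
10 -> B
110 -> C
0 -> A
111 -> D


Result: BACBBCAD


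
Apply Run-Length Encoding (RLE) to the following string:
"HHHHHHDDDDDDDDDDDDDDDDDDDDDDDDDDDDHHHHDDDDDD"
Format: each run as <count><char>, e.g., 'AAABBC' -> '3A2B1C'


Scanning runs left to right:
  i=0: run of 'H' x 6 -> '6H'
  i=6: run of 'D' x 28 -> '28D'
  i=34: run of 'H' x 4 -> '4H'
  i=38: run of 'D' x 6 -> '6D'

RLE = 6H28D4H6D


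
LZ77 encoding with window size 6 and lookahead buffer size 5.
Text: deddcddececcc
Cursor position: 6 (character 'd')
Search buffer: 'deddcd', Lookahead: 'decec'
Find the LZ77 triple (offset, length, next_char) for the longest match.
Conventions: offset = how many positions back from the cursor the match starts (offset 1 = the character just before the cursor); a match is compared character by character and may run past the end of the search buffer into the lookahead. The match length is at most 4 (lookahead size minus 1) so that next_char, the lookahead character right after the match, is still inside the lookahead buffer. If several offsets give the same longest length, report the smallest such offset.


Try each offset into the search buffer:
  offset=1 (pos 5, char 'd'): match length 1
  offset=2 (pos 4, char 'c'): match length 0
  offset=3 (pos 3, char 'd'): match length 1
  offset=4 (pos 2, char 'd'): match length 1
  offset=5 (pos 1, char 'e'): match length 0
  offset=6 (pos 0, char 'd'): match length 2
Longest match has length 2 at offset 6.
next_char = character at position 6 + 2 = 8 -> 'c'

Best match: offset=6, length=2 (matching 'de' starting at position 0)
LZ77 triple: (6, 2, 'c')


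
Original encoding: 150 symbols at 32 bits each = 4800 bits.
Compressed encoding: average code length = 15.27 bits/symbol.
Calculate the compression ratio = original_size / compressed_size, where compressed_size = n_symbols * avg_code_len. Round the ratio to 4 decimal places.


original_size = n_symbols * orig_bits = 150 * 32 = 4800 bits
compressed_size = n_symbols * avg_code_len = 150 * 15.27 = 2290.5 bits
ratio = original_size / compressed_size = 4800 / 2290.5 = 2.0956

Compression ratio = 2.0956


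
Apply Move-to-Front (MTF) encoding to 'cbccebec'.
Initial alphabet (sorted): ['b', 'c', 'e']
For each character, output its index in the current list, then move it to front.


MTF encoding:
'c': index 1 in ['b', 'c', 'e'] -> ['c', 'b', 'e']
'b': index 1 in ['c', 'b', 'e'] -> ['b', 'c', 'e']
'c': index 1 in ['b', 'c', 'e'] -> ['c', 'b', 'e']
'c': index 0 in ['c', 'b', 'e'] -> ['c', 'b', 'e']
'e': index 2 in ['c', 'b', 'e'] -> ['e', 'c', 'b']
'b': index 2 in ['e', 'c', 'b'] -> ['b', 'e', 'c']
'e': index 1 in ['b', 'e', 'c'] -> ['e', 'b', 'c']
'c': index 2 in ['e', 'b', 'c'] -> ['c', 'e', 'b']


Output: [1, 1, 1, 0, 2, 2, 1, 2]


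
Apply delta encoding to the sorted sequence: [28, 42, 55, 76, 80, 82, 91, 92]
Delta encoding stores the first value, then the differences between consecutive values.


First value: 28
Deltas:
  42 - 28 = 14
  55 - 42 = 13
  76 - 55 = 21
  80 - 76 = 4
  82 - 80 = 2
  91 - 82 = 9
  92 - 91 = 1


Delta encoded: [28, 14, 13, 21, 4, 2, 9, 1]


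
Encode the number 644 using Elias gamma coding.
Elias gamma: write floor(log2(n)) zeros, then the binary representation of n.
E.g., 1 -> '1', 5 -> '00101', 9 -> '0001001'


num_bits = floor(log2(644)) + 1 = 10
leading_zeros = num_bits - 1 = 9
binary(644) = 1010000100

Elias gamma(644) = '000000000' + '1010000100' = 0000000001010000100 (19 bits)


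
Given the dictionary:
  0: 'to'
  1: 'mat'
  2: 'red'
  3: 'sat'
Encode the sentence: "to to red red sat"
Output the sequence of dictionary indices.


Look up each word in the dictionary:
  'to' -> 0
  'to' -> 0
  'red' -> 2
  'red' -> 2
  'sat' -> 3

Encoded: [0, 0, 2, 2, 3]


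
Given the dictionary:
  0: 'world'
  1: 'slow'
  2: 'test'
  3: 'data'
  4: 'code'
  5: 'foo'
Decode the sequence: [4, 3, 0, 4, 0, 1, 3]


Look up each index in the dictionary:
  4 -> 'code'
  3 -> 'data'
  0 -> 'world'
  4 -> 'code'
  0 -> 'world'
  1 -> 'slow'
  3 -> 'data'

Decoded: "code data world code world slow data"


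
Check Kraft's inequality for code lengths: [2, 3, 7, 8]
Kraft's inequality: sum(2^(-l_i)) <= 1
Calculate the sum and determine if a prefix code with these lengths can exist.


Sum = 2^(-2) + 2^(-3) + 2^(-7) + 2^(-8)
    = 0.25 + 0.125 + 0.0078125 + 0.00390625
    = 99/256 = 0.38671875
Since 0.38671875 <= 1, Kraft's inequality IS satisfied.
A prefix code with these lengths CAN exist.

Kraft sum = 0.38671875. Satisfied.


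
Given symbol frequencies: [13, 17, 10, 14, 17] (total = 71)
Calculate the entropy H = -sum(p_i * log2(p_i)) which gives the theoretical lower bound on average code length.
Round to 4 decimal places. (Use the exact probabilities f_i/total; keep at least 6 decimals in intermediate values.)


Per-symbol terms -p_i * log2(p_i) with p_i = f_i/71:
  p = 13/71 = 0.183099: log2(p) = -2.449307, -p*log2(p) = 0.448465
  p = 17/71 = 0.239437: log2(p) = -2.062284, -p*log2(p) = 0.493786
  p = 10/71 = 0.140845: log2(p) = -2.827819, -p*log2(p) = 0.398284
  p = 14/71 = 0.197183: log2(p) = -2.342392, -p*log2(p) = 0.461880
  p = 17/71 = 0.239437: log2(p) = -2.062284, -p*log2(p) = 0.493786
H = 0.448465 + 0.493786 + 0.398284 + 0.461880 + 0.493786 = 2.296201

H = 2.2962 bits/symbol


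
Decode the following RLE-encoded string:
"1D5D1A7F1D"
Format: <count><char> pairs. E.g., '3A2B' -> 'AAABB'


Expanding each <count><char> pair:
  1D -> 'D'
  5D -> 'DDDDD'
  1A -> 'A'
  7F -> 'FFFFFFF'
  1D -> 'D'

Decoded = DDDDDDAFFFFFFFD


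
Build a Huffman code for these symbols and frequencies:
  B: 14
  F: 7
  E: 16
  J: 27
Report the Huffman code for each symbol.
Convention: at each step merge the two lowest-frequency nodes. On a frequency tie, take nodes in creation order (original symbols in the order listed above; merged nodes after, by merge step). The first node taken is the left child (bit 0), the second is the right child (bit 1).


Huffman tree construction:
Step 1: Merge F(7) + B(14) = 21
Step 2: Merge E(16) + (F+B)(21) = 37
Step 3: Merge J(27) + (E+(F+B))(37) = 64
Read each symbol's code off the tree from the root (left child = 0, right child = 1).

Codes:
  B: 111 (length 3)
  F: 110 (length 3)
  E: 10 (length 2)
  J: 0 (length 1)
Average code length: 122/64 = 1.9063 bits/symbol


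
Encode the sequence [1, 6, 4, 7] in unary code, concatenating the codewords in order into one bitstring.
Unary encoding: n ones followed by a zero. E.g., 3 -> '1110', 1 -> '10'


Encode each number as n ones followed by a terminating 0:
  1 -> 10 (2 bits)
  6 -> 1111110 (7 bits)
  4 -> 11110 (5 bits)
  7 -> 11111110 (8 bits)
Total length = 2 + 7 + 5 + 8 = 22 bits.

Unary([1, 6, 4, 7]) = 1011111101111011111110 (22 bits)


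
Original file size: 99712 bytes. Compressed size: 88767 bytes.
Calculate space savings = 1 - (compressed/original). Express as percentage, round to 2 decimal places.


ratio = compressed/original = 88767/99712 = 0.890234
savings = 1 - ratio = 1 - 0.890234 = 0.109766
as a percentage: 0.109766 * 100 = 10.98%

Space savings = 1 - 88767/99712 = 10.98%


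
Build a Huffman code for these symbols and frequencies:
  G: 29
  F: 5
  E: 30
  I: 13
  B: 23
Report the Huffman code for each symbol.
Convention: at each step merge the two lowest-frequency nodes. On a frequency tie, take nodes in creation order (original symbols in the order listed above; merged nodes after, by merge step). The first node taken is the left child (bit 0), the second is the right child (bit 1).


Huffman tree construction:
Step 1: Merge F(5) + I(13) = 18
Step 2: Merge (F+I)(18) + B(23) = 41
Step 3: Merge G(29) + E(30) = 59
Step 4: Merge ((F+I)+B)(41) + (G+E)(59) = 100
Read each symbol's code off the tree from the root (left child = 0, right child = 1).

Codes:
  G: 10 (length 2)
  F: 000 (length 3)
  E: 11 (length 2)
  I: 001 (length 3)
  B: 01 (length 2)
Average code length: 218/100 = 2.1800 bits/symbol


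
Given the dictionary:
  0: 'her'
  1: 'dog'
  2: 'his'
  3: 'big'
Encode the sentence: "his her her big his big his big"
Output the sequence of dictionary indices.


Look up each word in the dictionary:
  'his' -> 2
  'her' -> 0
  'her' -> 0
  'big' -> 3
  'his' -> 2
  'big' -> 3
  'his' -> 2
  'big' -> 3

Encoded: [2, 0, 0, 3, 2, 3, 2, 3]


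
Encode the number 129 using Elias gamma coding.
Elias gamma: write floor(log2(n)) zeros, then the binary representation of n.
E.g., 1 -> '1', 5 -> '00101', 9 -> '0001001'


num_bits = floor(log2(129)) + 1 = 8
leading_zeros = num_bits - 1 = 7
binary(129) = 10000001

Elias gamma(129) = '0000000' + '10000001' = 000000010000001 (15 bits)


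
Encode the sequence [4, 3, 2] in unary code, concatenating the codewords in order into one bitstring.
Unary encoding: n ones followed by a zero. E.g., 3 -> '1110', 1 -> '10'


Encode each number as n ones followed by a terminating 0:
  4 -> 11110 (5 bits)
  3 -> 1110 (4 bits)
  2 -> 110 (3 bits)
Total length = 5 + 4 + 3 = 12 bits.

Unary([4, 3, 2]) = 111101110110 (12 bits)


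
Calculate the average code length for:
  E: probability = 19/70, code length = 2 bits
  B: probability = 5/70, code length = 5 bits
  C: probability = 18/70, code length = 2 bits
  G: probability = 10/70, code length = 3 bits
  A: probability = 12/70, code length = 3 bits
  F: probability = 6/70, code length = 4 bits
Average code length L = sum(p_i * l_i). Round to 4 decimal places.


Weighted contributions p_i * l_i:
  E: (19/70) * 2 = 38/70
  B: (5/70) * 5 = 25/70
  C: (18/70) * 2 = 36/70
  G: (10/70) * 3 = 30/70
  A: (12/70) * 3 = 36/70
  F: (6/70) * 4 = 24/70
Sum = (38 + 25 + 36 + 30 + 36 + 24)/70 = 189/70

L = 189/70 = 2.7000 bits/symbol


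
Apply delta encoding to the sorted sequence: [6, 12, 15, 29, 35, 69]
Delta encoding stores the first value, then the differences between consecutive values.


First value: 6
Deltas:
  12 - 6 = 6
  15 - 12 = 3
  29 - 15 = 14
  35 - 29 = 6
  69 - 35 = 34


Delta encoded: [6, 6, 3, 14, 6, 34]


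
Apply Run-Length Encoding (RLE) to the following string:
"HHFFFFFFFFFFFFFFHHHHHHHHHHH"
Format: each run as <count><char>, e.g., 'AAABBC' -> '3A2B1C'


Scanning runs left to right:
  i=0: run of 'H' x 2 -> '2H'
  i=2: run of 'F' x 14 -> '14F'
  i=16: run of 'H' x 11 -> '11H'

RLE = 2H14F11H


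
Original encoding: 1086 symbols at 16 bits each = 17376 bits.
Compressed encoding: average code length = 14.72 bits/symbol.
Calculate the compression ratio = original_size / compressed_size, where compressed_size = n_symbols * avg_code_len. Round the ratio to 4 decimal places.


original_size = n_symbols * orig_bits = 1086 * 16 = 17376 bits
compressed_size = n_symbols * avg_code_len = 1086 * 14.72 = 15985.92 bits
ratio = original_size / compressed_size = 17376 / 15985.92 = 1.087

Compression ratio = 1.087


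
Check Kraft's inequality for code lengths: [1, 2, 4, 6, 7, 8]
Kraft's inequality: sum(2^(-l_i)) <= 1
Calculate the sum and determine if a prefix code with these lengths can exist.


Sum = 2^(-1) + 2^(-2) + 2^(-4) + 2^(-6) + 2^(-7) + 2^(-8)
    = 0.5 + 0.25 + 0.0625 + 0.015625 + 0.0078125 + 0.00390625
    = 215/256 = 0.83984375
Since 0.83984375 <= 1, Kraft's inequality IS satisfied.
A prefix code with these lengths CAN exist.

Kraft sum = 0.83984375. Satisfied.


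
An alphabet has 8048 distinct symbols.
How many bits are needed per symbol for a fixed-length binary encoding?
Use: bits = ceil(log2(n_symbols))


log2(8048) = 12.9744
Bracket: 2^12 = 4096 < 8048 <= 2^13 = 8192
So ceil(log2(8048)) = 13

bits = ceil(log2(8048)) = ceil(12.9744) = 13 bits


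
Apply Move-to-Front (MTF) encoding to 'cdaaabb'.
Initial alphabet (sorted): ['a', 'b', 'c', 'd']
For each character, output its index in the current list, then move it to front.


MTF encoding:
'c': index 2 in ['a', 'b', 'c', 'd'] -> ['c', 'a', 'b', 'd']
'd': index 3 in ['c', 'a', 'b', 'd'] -> ['d', 'c', 'a', 'b']
'a': index 2 in ['d', 'c', 'a', 'b'] -> ['a', 'd', 'c', 'b']
'a': index 0 in ['a', 'd', 'c', 'b'] -> ['a', 'd', 'c', 'b']
'a': index 0 in ['a', 'd', 'c', 'b'] -> ['a', 'd', 'c', 'b']
'b': index 3 in ['a', 'd', 'c', 'b'] -> ['b', 'a', 'd', 'c']
'b': index 0 in ['b', 'a', 'd', 'c'] -> ['b', 'a', 'd', 'c']


Output: [2, 3, 2, 0, 0, 3, 0]


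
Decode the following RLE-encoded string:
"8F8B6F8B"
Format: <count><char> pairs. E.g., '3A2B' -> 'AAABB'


Expanding each <count><char> pair:
  8F -> 'FFFFFFFF'
  8B -> 'BBBBBBBB'
  6F -> 'FFFFFF'
  8B -> 'BBBBBBBB'

Decoded = FFFFFFFFBBBBBBBBFFFFFFBBBBBBBB


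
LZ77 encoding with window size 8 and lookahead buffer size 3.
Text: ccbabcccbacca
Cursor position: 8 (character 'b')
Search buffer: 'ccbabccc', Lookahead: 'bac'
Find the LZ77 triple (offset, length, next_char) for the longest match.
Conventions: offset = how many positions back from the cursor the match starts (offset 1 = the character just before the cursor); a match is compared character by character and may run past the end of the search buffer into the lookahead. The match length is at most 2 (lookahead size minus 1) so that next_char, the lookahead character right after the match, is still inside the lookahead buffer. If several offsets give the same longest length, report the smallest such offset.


Try each offset into the search buffer:
  offset=1 (pos 7, char 'c'): match length 0
  offset=2 (pos 6, char 'c'): match length 0
  offset=3 (pos 5, char 'c'): match length 0
  offset=4 (pos 4, char 'b'): match length 1
  offset=5 (pos 3, char 'a'): match length 0
  offset=6 (pos 2, char 'b'): match length 2
  offset=7 (pos 1, char 'c'): match length 0
  offset=8 (pos 0, char 'c'): match length 0
Longest match has length 2 at offset 6.
next_char = character at position 8 + 2 = 10 -> 'c'

Best match: offset=6, length=2 (matching 'ba' starting at position 2)
LZ77 triple: (6, 2, 'c')


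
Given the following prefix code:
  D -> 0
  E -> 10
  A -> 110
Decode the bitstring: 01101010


Decoding step by step:
Bits 0 -> D
Bits 110 -> A
Bits 10 -> E
Bits 10 -> E


Decoded message: DAEE


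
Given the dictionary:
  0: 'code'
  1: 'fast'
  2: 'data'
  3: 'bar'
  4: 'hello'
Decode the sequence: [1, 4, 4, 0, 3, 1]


Look up each index in the dictionary:
  1 -> 'fast'
  4 -> 'hello'
  4 -> 'hello'
  0 -> 'code'
  3 -> 'bar'
  1 -> 'fast'

Decoded: "fast hello hello code bar fast"


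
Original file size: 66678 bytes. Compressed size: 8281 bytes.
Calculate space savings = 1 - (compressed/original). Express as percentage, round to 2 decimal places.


ratio = compressed/original = 8281/66678 = 0.124194
savings = 1 - ratio = 1 - 0.124194 = 0.875806
as a percentage: 0.875806 * 100 = 87.58%

Space savings = 1 - 8281/66678 = 87.58%


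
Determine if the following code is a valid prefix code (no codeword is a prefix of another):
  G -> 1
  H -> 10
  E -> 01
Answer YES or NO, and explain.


Checking each pair (does one codeword prefix another?):
  G='1' vs H='10': prefix -- VIOLATION

NO -- this is NOT a valid prefix code. G (1) is a prefix of H (10).


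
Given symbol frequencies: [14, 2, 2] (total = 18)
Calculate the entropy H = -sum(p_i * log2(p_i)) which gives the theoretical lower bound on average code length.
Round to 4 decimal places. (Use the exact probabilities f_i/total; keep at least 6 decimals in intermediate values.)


Per-symbol terms -p_i * log2(p_i) with p_i = f_i/18:
  p = 14/18 = 0.777778: log2(p) = -0.362570, -p*log2(p) = 0.281999
  p = 2/18 = 0.111111: log2(p) = -3.169925, -p*log2(p) = 0.352214
  p = 2/18 = 0.111111: log2(p) = -3.169925, -p*log2(p) = 0.352214
H = 0.281999 + 0.352214 + 0.352214 = 0.986427

H = 0.9864 bits/symbol


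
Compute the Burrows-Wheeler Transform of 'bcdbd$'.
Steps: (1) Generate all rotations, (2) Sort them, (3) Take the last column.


Rotations (sorted):
  0: $bcdbd -> last char: d
  1: bcdbd$ -> last char: $
  2: bd$bcd -> last char: d
  3: cdbd$b -> last char: b
  4: d$bcdb -> last char: b
  5: dbd$bc -> last char: c


BWT = d$dbbc


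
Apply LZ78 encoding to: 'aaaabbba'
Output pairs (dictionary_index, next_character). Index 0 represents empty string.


LZ78 encoding steps:
Dictionary: {0: ''}
Step 1: w='' (idx 0), next='a' -> output (0, 'a'), add 'a' as idx 1
Step 2: w='a' (idx 1), next='a' -> output (1, 'a'), add 'aa' as idx 2
Step 3: w='a' (idx 1), next='b' -> output (1, 'b'), add 'ab' as idx 3
Step 4: w='' (idx 0), next='b' -> output (0, 'b'), add 'b' as idx 4
Step 5: w='b' (idx 4), next='a' -> output (4, 'a'), add 'ba' as idx 5


Encoded: [(0, 'a'), (1, 'a'), (1, 'b'), (0, 'b'), (4, 'a')]


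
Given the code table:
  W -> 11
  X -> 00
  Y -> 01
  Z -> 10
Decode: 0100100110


Decoding:
01 -> Y
00 -> X
10 -> Z
01 -> Y
10 -> Z


Result: YXZYZ


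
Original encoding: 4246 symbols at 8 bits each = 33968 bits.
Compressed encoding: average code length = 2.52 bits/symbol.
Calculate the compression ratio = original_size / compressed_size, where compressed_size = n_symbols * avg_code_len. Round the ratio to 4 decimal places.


original_size = n_symbols * orig_bits = 4246 * 8 = 33968 bits
compressed_size = n_symbols * avg_code_len = 4246 * 2.52 = 10699.92 bits
ratio = original_size / compressed_size = 33968 / 10699.92 = 3.1746

Compression ratio = 3.1746


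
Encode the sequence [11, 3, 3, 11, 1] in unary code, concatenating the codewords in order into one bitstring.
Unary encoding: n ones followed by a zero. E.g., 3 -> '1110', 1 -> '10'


Encode each number as n ones followed by a terminating 0:
  11 -> 111111111110 (12 bits)
  3 -> 1110 (4 bits)
  3 -> 1110 (4 bits)
  11 -> 111111111110 (12 bits)
  1 -> 10 (2 bits)
Total length = 12 + 4 + 4 + 12 + 2 = 34 bits.

Unary([11, 3, 3, 11, 1]) = 1111111111101110111011111111111010 (34 bits)


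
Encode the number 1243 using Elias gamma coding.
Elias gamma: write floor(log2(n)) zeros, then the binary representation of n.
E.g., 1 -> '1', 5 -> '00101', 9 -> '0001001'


num_bits = floor(log2(1243)) + 1 = 11
leading_zeros = num_bits - 1 = 10
binary(1243) = 10011011011

Elias gamma(1243) = '0000000000' + '10011011011' = 000000000010011011011 (21 bits)


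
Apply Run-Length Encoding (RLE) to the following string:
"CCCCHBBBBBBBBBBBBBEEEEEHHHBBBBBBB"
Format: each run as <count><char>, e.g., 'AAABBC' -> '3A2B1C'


Scanning runs left to right:
  i=0: run of 'C' x 4 -> '4C'
  i=4: run of 'H' x 1 -> '1H'
  i=5: run of 'B' x 13 -> '13B'
  i=18: run of 'E' x 5 -> '5E'
  i=23: run of 'H' x 3 -> '3H'
  i=26: run of 'B' x 7 -> '7B'

RLE = 4C1H13B5E3H7B


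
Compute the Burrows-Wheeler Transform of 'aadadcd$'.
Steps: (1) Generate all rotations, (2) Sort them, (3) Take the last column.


Rotations (sorted):
  0: $aadadcd -> last char: d
  1: aadadcd$ -> last char: $
  2: adadcd$a -> last char: a
  3: adcd$aad -> last char: d
  4: cd$aadad -> last char: d
  5: d$aadadc -> last char: c
  6: dadcd$aa -> last char: a
  7: dcd$aada -> last char: a


BWT = d$addcaa


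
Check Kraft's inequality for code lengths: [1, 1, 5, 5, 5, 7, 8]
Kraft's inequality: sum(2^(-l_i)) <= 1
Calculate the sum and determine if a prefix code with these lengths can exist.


Sum = 2^(-1) + 2^(-1) + 2^(-5) + 2^(-5) + 2^(-5) + 2^(-7) + 2^(-8)
    = 0.5 + 0.5 + 0.03125 + 0.03125 + 0.03125 + 0.0078125 + 0.00390625
    = 283/256 = 1.10546875
Since 1.10546875 > 1, Kraft's inequality is NOT satisfied.
A prefix code with these lengths CANNOT exist.

Kraft sum = 1.10546875. Not satisfied.


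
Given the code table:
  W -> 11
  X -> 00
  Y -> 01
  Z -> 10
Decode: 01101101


Decoding:
01 -> Y
10 -> Z
11 -> W
01 -> Y


Result: YZWY


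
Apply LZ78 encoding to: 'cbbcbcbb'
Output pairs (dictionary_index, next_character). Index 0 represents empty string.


LZ78 encoding steps:
Dictionary: {0: ''}
Step 1: w='' (idx 0), next='c' -> output (0, 'c'), add 'c' as idx 1
Step 2: w='' (idx 0), next='b' -> output (0, 'b'), add 'b' as idx 2
Step 3: w='b' (idx 2), next='c' -> output (2, 'c'), add 'bc' as idx 3
Step 4: w='bc' (idx 3), next='b' -> output (3, 'b'), add 'bcb' as idx 4
Step 5: w='b' (idx 2), end of input -> output (2, '')


Encoded: [(0, 'c'), (0, 'b'), (2, 'c'), (3, 'b'), (2, '')]


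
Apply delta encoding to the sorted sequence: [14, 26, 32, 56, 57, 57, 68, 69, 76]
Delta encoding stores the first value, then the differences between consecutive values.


First value: 14
Deltas:
  26 - 14 = 12
  32 - 26 = 6
  56 - 32 = 24
  57 - 56 = 1
  57 - 57 = 0
  68 - 57 = 11
  69 - 68 = 1
  76 - 69 = 7


Delta encoded: [14, 12, 6, 24, 1, 0, 11, 1, 7]


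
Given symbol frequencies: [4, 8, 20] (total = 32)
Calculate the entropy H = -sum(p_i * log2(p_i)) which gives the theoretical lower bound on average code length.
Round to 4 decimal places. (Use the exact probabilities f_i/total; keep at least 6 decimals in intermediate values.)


Per-symbol terms -p_i * log2(p_i) with p_i = f_i/32:
  p = 4/32 = 0.125000: log2(p) = -3.000000, -p*log2(p) = 0.375000
  p = 8/32 = 0.250000: log2(p) = -2.000000, -p*log2(p) = 0.500000
  p = 20/32 = 0.625000: log2(p) = -0.678072, -p*log2(p) = 0.423795
H = 0.375000 + 0.500000 + 0.423795 = 1.298795

H = 1.2988 bits/symbol


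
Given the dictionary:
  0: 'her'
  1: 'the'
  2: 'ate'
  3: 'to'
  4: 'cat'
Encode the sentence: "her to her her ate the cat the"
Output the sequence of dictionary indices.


Look up each word in the dictionary:
  'her' -> 0
  'to' -> 3
  'her' -> 0
  'her' -> 0
  'ate' -> 2
  'the' -> 1
  'cat' -> 4
  'the' -> 1

Encoded: [0, 3, 0, 0, 2, 1, 4, 1]


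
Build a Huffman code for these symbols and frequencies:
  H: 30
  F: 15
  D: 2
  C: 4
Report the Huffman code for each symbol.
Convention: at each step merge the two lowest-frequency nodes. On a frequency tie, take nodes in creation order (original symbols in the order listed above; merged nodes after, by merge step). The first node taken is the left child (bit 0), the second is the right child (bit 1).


Huffman tree construction:
Step 1: Merge D(2) + C(4) = 6
Step 2: Merge (D+C)(6) + F(15) = 21
Step 3: Merge ((D+C)+F)(21) + H(30) = 51
Read each symbol's code off the tree from the root (left child = 0, right child = 1).

Codes:
  H: 1 (length 1)
  F: 01 (length 2)
  D: 000 (length 3)
  C: 001 (length 3)
Average code length: 78/51 = 1.5294 bits/symbol


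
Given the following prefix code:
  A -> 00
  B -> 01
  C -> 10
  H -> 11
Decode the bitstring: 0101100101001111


Decoding step by step:
Bits 01 -> B
Bits 01 -> B
Bits 10 -> C
Bits 01 -> B
Bits 01 -> B
Bits 00 -> A
Bits 11 -> H
Bits 11 -> H


Decoded message: BBCBBAHH


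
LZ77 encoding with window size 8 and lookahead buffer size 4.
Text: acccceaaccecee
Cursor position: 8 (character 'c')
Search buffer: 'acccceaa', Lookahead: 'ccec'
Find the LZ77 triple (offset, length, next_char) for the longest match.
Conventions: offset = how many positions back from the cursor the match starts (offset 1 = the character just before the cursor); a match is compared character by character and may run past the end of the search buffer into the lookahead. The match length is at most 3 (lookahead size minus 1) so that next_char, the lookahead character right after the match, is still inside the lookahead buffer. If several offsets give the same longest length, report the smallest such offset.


Try each offset into the search buffer:
  offset=1 (pos 7, char 'a'): match length 0
  offset=2 (pos 6, char 'a'): match length 0
  offset=3 (pos 5, char 'e'): match length 0
  offset=4 (pos 4, char 'c'): match length 1
  offset=5 (pos 3, char 'c'): match length 3
  offset=6 (pos 2, char 'c'): match length 2
  offset=7 (pos 1, char 'c'): match length 2
  offset=8 (pos 0, char 'a'): match length 0
Longest match has length 3 at offset 5.
next_char = character at position 8 + 3 = 11 -> 'c'

Best match: offset=5, length=3 (matching 'cce' starting at position 3)
LZ77 triple: (5, 3, 'c')


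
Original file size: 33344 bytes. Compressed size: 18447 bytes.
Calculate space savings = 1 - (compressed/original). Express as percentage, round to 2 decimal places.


ratio = compressed/original = 18447/33344 = 0.553233
savings = 1 - ratio = 1 - 0.553233 = 0.446767
as a percentage: 0.446767 * 100 = 44.68%

Space savings = 1 - 18447/33344 = 44.68%


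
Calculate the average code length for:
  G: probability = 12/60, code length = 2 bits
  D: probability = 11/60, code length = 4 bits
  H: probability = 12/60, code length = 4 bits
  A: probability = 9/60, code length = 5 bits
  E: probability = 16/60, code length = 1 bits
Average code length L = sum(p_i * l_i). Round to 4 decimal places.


Weighted contributions p_i * l_i:
  G: (12/60) * 2 = 24/60
  D: (11/60) * 4 = 44/60
  H: (12/60) * 4 = 48/60
  A: (9/60) * 5 = 45/60
  E: (16/60) * 1 = 16/60
Sum = (24 + 44 + 48 + 45 + 16)/60 = 177/60

L = 177/60 = 2.9500 bits/symbol


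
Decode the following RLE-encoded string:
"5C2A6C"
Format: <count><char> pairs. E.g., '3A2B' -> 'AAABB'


Expanding each <count><char> pair:
  5C -> 'CCCCC'
  2A -> 'AA'
  6C -> 'CCCCCC'

Decoded = CCCCCAACCCCCC


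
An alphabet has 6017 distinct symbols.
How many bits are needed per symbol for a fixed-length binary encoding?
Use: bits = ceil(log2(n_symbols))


log2(6017) = 12.5548
Bracket: 2^12 = 4096 < 6017 <= 2^13 = 8192
So ceil(log2(6017)) = 13

bits = ceil(log2(6017)) = ceil(12.5548) = 13 bits


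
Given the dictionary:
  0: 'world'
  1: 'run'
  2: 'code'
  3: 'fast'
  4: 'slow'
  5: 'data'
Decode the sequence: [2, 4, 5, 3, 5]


Look up each index in the dictionary:
  2 -> 'code'
  4 -> 'slow'
  5 -> 'data'
  3 -> 'fast'
  5 -> 'data'

Decoded: "code slow data fast data"


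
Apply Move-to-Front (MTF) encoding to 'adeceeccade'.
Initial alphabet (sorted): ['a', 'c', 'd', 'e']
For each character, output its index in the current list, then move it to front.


MTF encoding:
'a': index 0 in ['a', 'c', 'd', 'e'] -> ['a', 'c', 'd', 'e']
'd': index 2 in ['a', 'c', 'd', 'e'] -> ['d', 'a', 'c', 'e']
'e': index 3 in ['d', 'a', 'c', 'e'] -> ['e', 'd', 'a', 'c']
'c': index 3 in ['e', 'd', 'a', 'c'] -> ['c', 'e', 'd', 'a']
'e': index 1 in ['c', 'e', 'd', 'a'] -> ['e', 'c', 'd', 'a']
'e': index 0 in ['e', 'c', 'd', 'a'] -> ['e', 'c', 'd', 'a']
'c': index 1 in ['e', 'c', 'd', 'a'] -> ['c', 'e', 'd', 'a']
'c': index 0 in ['c', 'e', 'd', 'a'] -> ['c', 'e', 'd', 'a']
'a': index 3 in ['c', 'e', 'd', 'a'] -> ['a', 'c', 'e', 'd']
'd': index 3 in ['a', 'c', 'e', 'd'] -> ['d', 'a', 'c', 'e']
'e': index 3 in ['d', 'a', 'c', 'e'] -> ['e', 'd', 'a', 'c']


Output: [0, 2, 3, 3, 1, 0, 1, 0, 3, 3, 3]


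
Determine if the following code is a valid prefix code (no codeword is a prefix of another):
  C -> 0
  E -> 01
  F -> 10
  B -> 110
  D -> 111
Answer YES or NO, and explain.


Checking each pair (does one codeword prefix another?):
  C='0' vs E='01': prefix -- VIOLATION

NO -- this is NOT a valid prefix code. C (0) is a prefix of E (01).


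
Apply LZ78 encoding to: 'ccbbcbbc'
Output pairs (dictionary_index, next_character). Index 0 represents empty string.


LZ78 encoding steps:
Dictionary: {0: ''}
Step 1: w='' (idx 0), next='c' -> output (0, 'c'), add 'c' as idx 1
Step 2: w='c' (idx 1), next='b' -> output (1, 'b'), add 'cb' as idx 2
Step 3: w='' (idx 0), next='b' -> output (0, 'b'), add 'b' as idx 3
Step 4: w='cb' (idx 2), next='b' -> output (2, 'b'), add 'cbb' as idx 4
Step 5: w='c' (idx 1), end of input -> output (1, '')


Encoded: [(0, 'c'), (1, 'b'), (0, 'b'), (2, 'b'), (1, '')]


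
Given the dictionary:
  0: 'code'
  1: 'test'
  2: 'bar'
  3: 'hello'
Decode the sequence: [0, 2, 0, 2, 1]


Look up each index in the dictionary:
  0 -> 'code'
  2 -> 'bar'
  0 -> 'code'
  2 -> 'bar'
  1 -> 'test'

Decoded: "code bar code bar test"


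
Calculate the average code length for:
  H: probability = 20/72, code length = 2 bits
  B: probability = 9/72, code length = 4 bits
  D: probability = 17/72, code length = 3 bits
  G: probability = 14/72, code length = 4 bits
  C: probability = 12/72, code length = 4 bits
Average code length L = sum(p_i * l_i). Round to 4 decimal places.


Weighted contributions p_i * l_i:
  H: (20/72) * 2 = 40/72
  B: (9/72) * 4 = 36/72
  D: (17/72) * 3 = 51/72
  G: (14/72) * 4 = 56/72
  C: (12/72) * 4 = 48/72
Sum = (40 + 36 + 51 + 56 + 48)/72 = 231/72

L = 231/72 = 3.2083 bits/symbol
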